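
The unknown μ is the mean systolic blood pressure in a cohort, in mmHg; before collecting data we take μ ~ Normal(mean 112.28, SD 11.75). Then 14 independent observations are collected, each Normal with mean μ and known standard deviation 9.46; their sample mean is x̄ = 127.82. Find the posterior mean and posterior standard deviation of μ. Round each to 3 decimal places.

With known σ, the Normal prior is conjugate. Weight on the data is w = (n/σ²)/(n/σ² + 1/τ₀²) = 0.156439/(0.156439+0.00724310) = 0.95575.
Posterior mean = w·x̄ + (1−w)·μ₀ = 0.95575·127.82 + 0.044251·112.28 = 127.132. Posterior variance = 1/(0.156439+0.00724310) = 6.10939, so SD = 2.472.

Posterior mean ≈ 127.132; posterior SD ≈ 2.472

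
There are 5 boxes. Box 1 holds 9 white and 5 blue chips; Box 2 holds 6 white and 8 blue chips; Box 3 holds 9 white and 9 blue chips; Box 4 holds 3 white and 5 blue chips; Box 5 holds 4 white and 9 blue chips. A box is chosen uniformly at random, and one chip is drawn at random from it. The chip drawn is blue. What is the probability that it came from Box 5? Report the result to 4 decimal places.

Posterior probability ≈ 0.2521

P(blue|Box 1) = 0.3571; P(blue|Box 2) = 0.5714; P(blue|Box 3) = 0.5; P(blue|Box 4) = 0.625; P(blue|Box 5) = 0.6923.
Prior × likelihood for each source: 0.2·0.3571=0.07143, 0.2·0.5714=0.1143, 0.2·0.5=0.1000, 0.2·0.625=0.1250, 0.2·0.6923=0.1385. Summing gives P(blue) = 0.54918.
P(Box 5 | blue) = 0.1385 / 0.54918 = 0.2521.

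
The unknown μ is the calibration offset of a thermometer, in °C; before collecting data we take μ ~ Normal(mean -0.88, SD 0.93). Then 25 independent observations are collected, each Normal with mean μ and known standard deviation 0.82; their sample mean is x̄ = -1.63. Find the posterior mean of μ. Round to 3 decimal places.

Prior precision 1/τ₀² = 1/0.93² = 1.15620; data precision n/σ² = 25/0.82² = 37.1802.
Posterior precision = 1.15620 + 37.1802 = 38.3365.
Posterior mean = (1.15620·-0.88 + 37.1802·-1.63) / 38.3365 = -1.607.

Posterior mean ≈ -1.607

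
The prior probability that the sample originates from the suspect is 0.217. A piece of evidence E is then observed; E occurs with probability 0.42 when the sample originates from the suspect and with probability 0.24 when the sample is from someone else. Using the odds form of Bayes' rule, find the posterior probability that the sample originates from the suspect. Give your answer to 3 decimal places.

Prior odds = 0.217/(1−0.217) = 0.27714.
Likelihood ratio for E = 0.42/0.24 = 1.7500.
Posterior odds = prior odds × LR = 0.48499.
Posterior probability = odds/(1+odds) = 0.48499/1.4850 = 0.327.

Posterior probability ≈ 0.327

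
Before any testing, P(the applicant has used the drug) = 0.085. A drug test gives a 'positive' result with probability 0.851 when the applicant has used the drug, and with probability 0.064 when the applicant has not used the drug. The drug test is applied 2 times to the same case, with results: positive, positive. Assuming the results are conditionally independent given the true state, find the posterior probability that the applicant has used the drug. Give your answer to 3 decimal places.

With H the event that the applicant has used the drug, the joint likelihood of the observed sequence is P(data|H) = 0.851·0.851 = 0.72420 and P(data|¬H) = 0.064·0.064 = 0.0040960.
Bayes: P(H|data) = 0.085·0.72420 / (0.085·0.72420 + 0.915·0.0040960) = 0.061557/0.065305 = 0.9426.

Posterior P(H) ≈ 0.943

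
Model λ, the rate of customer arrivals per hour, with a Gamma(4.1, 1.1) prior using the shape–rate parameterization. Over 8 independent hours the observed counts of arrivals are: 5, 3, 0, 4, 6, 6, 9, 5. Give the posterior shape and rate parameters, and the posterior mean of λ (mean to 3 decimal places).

Posterior: Gamma(shape=42.1, rate=9.1); mean ≈ 4.626

The Poisson likelihood adds the total count to the shape and the number of exposure periods to the rate. Here ∑xᵢ = 38 and n = 8, so shape 4.1→42.1 and rate 1.1→9.1.
E[λ | data] = 42.1/9.1 = 4.626.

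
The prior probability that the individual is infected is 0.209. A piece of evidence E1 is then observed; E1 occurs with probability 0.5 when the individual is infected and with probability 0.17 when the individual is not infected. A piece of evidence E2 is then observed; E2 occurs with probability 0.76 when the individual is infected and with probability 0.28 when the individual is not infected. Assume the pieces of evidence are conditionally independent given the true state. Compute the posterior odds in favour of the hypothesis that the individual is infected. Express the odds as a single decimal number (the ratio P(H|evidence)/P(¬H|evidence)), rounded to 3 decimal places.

Prior odds = 0.209/(1−0.209) = 0.26422. In log-odds, ln(0.26422) = -1.3310.
Add log likelihood ratios: ln(2.9412) + ln(2.7143) = 2.0773.
Posterior log-odds = 0.74637, so posterior odds = exp(0.74637) = 2.1093.

Posterior odds ≈ 2.109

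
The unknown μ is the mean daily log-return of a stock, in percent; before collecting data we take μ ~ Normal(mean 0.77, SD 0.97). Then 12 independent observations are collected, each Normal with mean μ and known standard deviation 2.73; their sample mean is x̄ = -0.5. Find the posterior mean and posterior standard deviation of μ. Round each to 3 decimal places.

Posterior mean ≈ 0.005; posterior SD ≈ 0.612

With known σ, the Normal prior is conjugate. Weight on the data is w = (n/σ²)/(n/σ² + 1/τ₀²) = 1.61011/(1.61011+1.06281) = 0.60238.
Posterior mean = w·x̄ + (1−w)·μ₀ = 0.60238·-0.5 + 0.39762·0.77 = 0.005. Posterior variance = 1/(1.61011+1.06281) = 0.374122, so SD = 0.612.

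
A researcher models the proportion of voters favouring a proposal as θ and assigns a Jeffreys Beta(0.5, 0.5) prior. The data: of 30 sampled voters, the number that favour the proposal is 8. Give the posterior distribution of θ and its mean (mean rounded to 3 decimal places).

Observing 8 successes and 22 failures updates Beta(0.5, 0.5) by adding the success and failure counts to the two shape parameters: α = 0.5+8 = 8.5, β = 0.5+22 = 22.5.
E[θ | data] = 8.5/(8.5+22.5) = 0.274.

Posterior: Beta(8.5, 22.5); mean ≈ 0.274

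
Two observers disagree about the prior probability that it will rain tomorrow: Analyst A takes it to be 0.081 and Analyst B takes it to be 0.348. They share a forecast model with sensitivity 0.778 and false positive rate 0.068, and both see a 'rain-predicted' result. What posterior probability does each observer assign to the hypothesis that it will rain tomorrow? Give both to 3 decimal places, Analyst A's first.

Analyst A: 0.502; Analyst B: 0.859

P('+'|H) = 0.778, P('+'|¬H) = 0.068.
Analyst A: numerator 0.778·0.081 = 0.063018; evidence = 0.063018+0.068·0.919 = 0.12551; posterior = 0.502.
Analyst B: numerator 0.778·0.348 = 0.27074; evidence = 0.27074+0.068·0.652 = 0.31508; posterior = 0.859.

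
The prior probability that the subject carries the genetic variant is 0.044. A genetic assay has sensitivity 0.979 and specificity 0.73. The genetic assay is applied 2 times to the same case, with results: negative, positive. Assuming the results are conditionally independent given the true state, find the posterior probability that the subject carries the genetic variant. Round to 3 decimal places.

Posterior P(H) ≈ 0.005

With H the event that the subject carries the genetic variant, the joint likelihood of the observed sequence is P(data|H) = 0.021·0.979 = 0.020559 and P(data|¬H) = 0.73·0.27 = 0.19710.
Bayes: P(H|data) = 0.044·0.020559 / (0.044·0.020559 + 0.956·0.19710) = 0.00090460/0.18933 = 0.0048.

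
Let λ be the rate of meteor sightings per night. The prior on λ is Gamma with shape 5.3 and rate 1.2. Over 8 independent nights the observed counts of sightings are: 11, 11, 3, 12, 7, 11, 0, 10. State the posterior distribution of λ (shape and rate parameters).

Posterior: Gamma(shape=70.3, rate=9.2)

Total count ∑xᵢ = 65 over n = 8 nights.
Gamma is conjugate to the Poisson likelihood: posterior is Gamma(shape = 5.3+65 = 70.3, rate = 1.2+8 = 9.2).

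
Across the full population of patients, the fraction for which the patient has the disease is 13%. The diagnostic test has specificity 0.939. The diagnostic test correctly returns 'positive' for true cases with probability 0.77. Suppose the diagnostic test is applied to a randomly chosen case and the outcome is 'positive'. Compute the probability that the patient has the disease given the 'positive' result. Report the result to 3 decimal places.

Let H be the event that the patient has the disease. P(H) = 0.13, so P(¬H) = 0.87. With E the 'positive' result, P(E|H) = 0.77 and P(E|¬H) = 0.061.
P(E) = 0.77·0.13 + 0.061·0.87 = 0.10010 + 0.053070 = 0.15317.
By Bayes' theorem, P(H|E) = 0.10010 / 0.15317 = 0.654.

P(H | E) ≈ 0.654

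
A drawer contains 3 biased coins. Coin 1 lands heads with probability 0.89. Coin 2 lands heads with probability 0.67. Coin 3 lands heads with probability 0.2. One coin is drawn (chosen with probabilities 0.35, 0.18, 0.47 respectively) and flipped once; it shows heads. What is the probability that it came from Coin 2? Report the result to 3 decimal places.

Posterior probability ≈ 0.229

P(heads|C1) = 0.89; P(heads|C2) = 0.67; P(heads|C3) = 0.2.
Prior × likelihood for each source: 0.35·0.89=0.3115, 0.18·0.67=0.1206, 0.47·0.2=0.09400. Summing gives P(heads) = 0.52610.
P(Coin 2 | heads) = 0.1206 / 0.52610 = 0.229.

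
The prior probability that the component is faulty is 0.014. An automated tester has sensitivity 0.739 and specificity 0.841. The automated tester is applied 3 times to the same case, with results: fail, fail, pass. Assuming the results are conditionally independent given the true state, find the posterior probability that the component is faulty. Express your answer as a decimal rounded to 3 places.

Let H be the event that the component is faulty; start with P(H) = 0.014. P('fail'|H) = 0.739, P('fail'|¬H) = 0.159.
Update on result 1 ('fail'): P(H) ← 0.739·0.0140 / (0.739·0.0140 + 0.159·0.9860) = 0.010346/0.16712 = 0.0619.
Update on result 2 ('fail'): P(H) ← 0.739·0.0619 / (0.739·0.0619 + 0.159·0.9381) = 0.045750/0.19491 = 0.2347.
Update on result 3 ('pass'): P(H) ← 0.261·0.2347 / (0.261·0.2347 + 0.841·0.7653) = 0.061264/0.70486 = 0.0869.

Posterior P(H) ≈ 0.087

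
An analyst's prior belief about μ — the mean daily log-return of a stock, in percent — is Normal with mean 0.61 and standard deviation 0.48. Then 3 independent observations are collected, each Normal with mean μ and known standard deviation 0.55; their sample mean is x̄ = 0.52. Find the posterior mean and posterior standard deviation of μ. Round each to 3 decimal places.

With known σ, the Normal prior is conjugate. Weight on the data is w = (n/σ²)/(n/σ² + 1/τ₀²) = 9.91736/(9.91736+4.34028) = 0.69558.
Posterior mean = w·x̄ + (1−w)·μ₀ = 0.69558·0.52 + 0.30442·0.61 = 0.547. Posterior variance = 1/(9.91736+4.34028) = 0.0701379, so SD = 0.265.

Posterior mean ≈ 0.547; posterior SD ≈ 0.265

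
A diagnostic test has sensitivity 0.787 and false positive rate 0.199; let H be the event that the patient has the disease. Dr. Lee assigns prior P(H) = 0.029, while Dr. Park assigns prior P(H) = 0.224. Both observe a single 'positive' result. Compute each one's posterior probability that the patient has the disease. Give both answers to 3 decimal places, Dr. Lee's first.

The likelihood ratio for a 'positive' result is 0.787/0.199 = 3.9548.
Dr. Lee: prior odds 0.029/0.971 = 0.029866; posterior odds 0.11811; posterior probability 0.106.
Dr. Park: prior odds 0.224/0.776 = 0.28866; posterior odds 1.1416; posterior probability 0.533.

Dr. Lee: 0.106; Dr. Park: 0.533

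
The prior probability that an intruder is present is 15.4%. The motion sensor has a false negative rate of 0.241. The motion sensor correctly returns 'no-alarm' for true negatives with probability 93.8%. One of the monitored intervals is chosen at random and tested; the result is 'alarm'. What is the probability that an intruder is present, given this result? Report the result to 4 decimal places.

P(H | E) ≈ 0.6903

Let H be the event that an intruder is present. P(H) = 0.154, so P(¬H) = 0.846. With E the 'alarm' result, P(E|H) = 0.759 and P(E|¬H) = 0.062.
P(E) = 0.759·0.154 + 0.062·0.846 = 0.11689 + 0.052452 = 0.16934.
By Bayes' theorem, P(H|E) = 0.11689 / 0.16934 = 0.6903.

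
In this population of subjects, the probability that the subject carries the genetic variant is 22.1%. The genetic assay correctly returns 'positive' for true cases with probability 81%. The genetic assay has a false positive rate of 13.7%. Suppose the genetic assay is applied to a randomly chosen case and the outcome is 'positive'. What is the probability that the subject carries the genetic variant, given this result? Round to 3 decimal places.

P(H | E) ≈ 0.626

Write H for 'the subject carries the genetic variant'. Prior odds H:¬H = 0.221/0.779 = 0.28370. For the 'positive' outcome, the likelihood ratio is 0.81/0.137 = 5.9124.
Posterior odds = 0.28370 × 5.9124 = 1.6773, so P(H|E) = 1.6773/(1+1.6773) = 0.626.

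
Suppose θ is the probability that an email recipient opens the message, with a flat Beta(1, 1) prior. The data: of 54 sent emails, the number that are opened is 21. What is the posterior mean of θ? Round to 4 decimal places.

The binomial likelihood is conjugate to the Beta prior: with 21 successes and 33 failures, the posterior is Beta(1+21, 1+33) = Beta(22, 34).
E[θ | data] = 22/(22+34) = 0.3929.

Posterior mean ≈ 0.3929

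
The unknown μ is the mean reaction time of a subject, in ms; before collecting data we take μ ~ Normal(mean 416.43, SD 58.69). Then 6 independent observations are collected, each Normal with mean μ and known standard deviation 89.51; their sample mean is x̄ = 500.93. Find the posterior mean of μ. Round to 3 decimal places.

Posterior mean ≈ 477.323

With known σ, the Normal prior is conjugate. Weight on the data is w = (n/σ²)/(n/σ² + 1/τ₀²) = 0.00074887/(0.00074887+0.00029032) = 0.72063.
Posterior mean = w·x̄ + (1−w)·μ₀ = 0.72063·500.93 + 0.27937·416.43 = 477.323.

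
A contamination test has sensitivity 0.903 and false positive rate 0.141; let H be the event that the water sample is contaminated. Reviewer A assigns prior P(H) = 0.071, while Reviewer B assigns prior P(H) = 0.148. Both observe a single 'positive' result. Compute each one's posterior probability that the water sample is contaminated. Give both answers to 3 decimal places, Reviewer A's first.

P('+'|H) = 0.903, P('+'|¬H) = 0.141.
Reviewer A: numerator 0.903·0.071 = 0.064113; evidence = 0.064113+0.141·0.929 = 0.19510; posterior = 0.329.
Reviewer B: numerator 0.903·0.148 = 0.13364; evidence = 0.13364+0.141·0.852 = 0.25378; posterior = 0.527.

Reviewer A: 0.329; Reviewer B: 0.527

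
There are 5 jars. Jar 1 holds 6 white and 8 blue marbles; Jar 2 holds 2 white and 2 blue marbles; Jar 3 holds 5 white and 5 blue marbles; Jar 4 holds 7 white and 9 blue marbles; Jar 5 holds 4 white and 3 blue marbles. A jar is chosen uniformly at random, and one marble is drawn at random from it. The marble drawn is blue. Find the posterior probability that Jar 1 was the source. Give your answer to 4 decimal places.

Posterior probability ≈ 0.2230

Tabulate prior·likelihood by source: [1] prior 0.2, lik 0.5714, product 0.1143; [2] prior 0.2, lik 0.5, product 0.1000; [3] prior 0.2, lik 0.5, product 0.1000; [4] prior 0.2, lik 0.5625, product 0.1125; [5] prior 0.2, lik 0.4286, product 0.08571.
Normalizing constant = 0.51250; the posterior for Jar 1 is its product over the sum, 0.1143/0.51250 = 0.2230.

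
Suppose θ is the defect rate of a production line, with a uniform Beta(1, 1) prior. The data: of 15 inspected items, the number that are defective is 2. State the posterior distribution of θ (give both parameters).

The binomial likelihood is conjugate to the Beta prior: with 2 successes and 13 failures, the posterior is Beta(1+2, 1+13) = Beta(3, 14).

Posterior: Beta(3, 14)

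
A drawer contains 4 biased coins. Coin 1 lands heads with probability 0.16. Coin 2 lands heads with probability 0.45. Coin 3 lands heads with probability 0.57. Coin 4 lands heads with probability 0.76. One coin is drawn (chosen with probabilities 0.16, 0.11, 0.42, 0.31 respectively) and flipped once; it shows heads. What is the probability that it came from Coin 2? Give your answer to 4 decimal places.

Posterior probability ≈ 0.0900

P(heads|C1) = 0.16; P(heads|C2) = 0.45; P(heads|C3) = 0.57; P(heads|C4) = 0.76.
Prior × likelihood for each source: 0.16·0.16=0.02560, 0.11·0.45=0.04950, 0.42·0.57=0.2394, 0.31·0.76=0.2356. Summing gives P(heads) = 0.55010.
P(Coin 2 | heads) = 0.04950 / 0.55010 = 0.0900.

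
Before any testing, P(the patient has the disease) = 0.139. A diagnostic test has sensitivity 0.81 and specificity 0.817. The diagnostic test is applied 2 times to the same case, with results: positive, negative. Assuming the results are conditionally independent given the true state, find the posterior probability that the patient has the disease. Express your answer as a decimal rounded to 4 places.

Posterior P(H) ≈ 0.1425

With H the event that the patient has the disease, the joint likelihood of the observed sequence is P(data|H) = 0.81·0.19 = 0.15390 and P(data|¬H) = 0.183·0.817 = 0.14951.
Bayes: P(H|data) = 0.139·0.15390 / (0.139·0.15390 + 0.861·0.14951) = 0.021392/0.15012 = 0.1425.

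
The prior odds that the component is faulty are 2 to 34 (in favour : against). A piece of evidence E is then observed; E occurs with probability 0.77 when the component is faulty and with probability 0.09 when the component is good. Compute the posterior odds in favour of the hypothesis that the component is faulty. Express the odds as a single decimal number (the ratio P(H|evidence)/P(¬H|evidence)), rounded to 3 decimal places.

Posterior odds ≈ 0.503

Prior odds = 2/34 = 0.058824.
Likelihood ratio for E = 0.77/0.09 = 8.5556.
Posterior odds = prior odds × LR = 0.50327.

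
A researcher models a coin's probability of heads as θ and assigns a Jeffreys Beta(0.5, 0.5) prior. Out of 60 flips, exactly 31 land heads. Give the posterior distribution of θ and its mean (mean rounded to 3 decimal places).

Posterior: Beta(31.5, 29.5); mean ≈ 0.516

The binomial likelihood is conjugate to the Beta prior: with 31 successes and 29 failures, the posterior is Beta(0.5+31, 0.5+29) = Beta(31.5, 29.5).
Posterior mean = α/(α+β) = 31.5/61 = 0.516.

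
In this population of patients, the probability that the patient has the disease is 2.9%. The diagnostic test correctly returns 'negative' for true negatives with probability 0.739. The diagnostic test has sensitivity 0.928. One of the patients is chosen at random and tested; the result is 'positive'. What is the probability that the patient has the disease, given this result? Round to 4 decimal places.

Let H be the event that the patient has the disease. P(H) = 0.029, so P(¬H) = 0.971. With E the 'positive' result, P(E|H) = 0.928 and P(E|¬H) = 0.261.
P(E) = 0.928·0.029 + 0.261·0.971 = 0.026912 + 0.25343 = 0.28034.
By Bayes' theorem, P(H|E) = 0.026912 / 0.28034 = 0.0960.

P(H | E) ≈ 0.0960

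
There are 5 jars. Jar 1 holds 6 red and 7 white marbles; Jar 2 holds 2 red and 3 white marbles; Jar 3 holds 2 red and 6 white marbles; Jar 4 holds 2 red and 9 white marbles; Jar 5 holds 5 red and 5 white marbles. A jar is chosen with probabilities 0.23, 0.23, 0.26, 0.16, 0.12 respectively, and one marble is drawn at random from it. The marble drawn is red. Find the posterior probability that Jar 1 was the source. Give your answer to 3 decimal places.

Tabulate prior·likelihood by source: [1] prior 0.23, lik 0.4615, product 0.1062; [2] prior 0.23, lik 0.4, product 0.09200; [3] prior 0.26, lik 0.25, product 0.06500; [4] prior 0.16, lik 0.1818, product 0.02909; [5] prior 0.12, lik 0.5, product 0.06000.
Normalizing constant = 0.35224; the posterior for Jar 1 is its product over the sum, 0.1062/0.35224 = 0.301.

Posterior probability ≈ 0.301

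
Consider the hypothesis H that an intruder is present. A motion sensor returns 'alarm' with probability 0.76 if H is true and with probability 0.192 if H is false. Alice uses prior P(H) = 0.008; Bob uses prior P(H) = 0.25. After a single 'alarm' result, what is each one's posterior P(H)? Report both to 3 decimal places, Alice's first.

Alice: 0.031; Bob: 0.569

P('+'|H) = 0.76, P('+'|¬H) = 0.192.
Alice: numerator 0.76·0.008 = 0.0060800; evidence = 0.0060800+0.192·0.992 = 0.19654; posterior = 0.031.
Bob: numerator 0.76·0.25 = 0.19000; evidence = 0.19000+0.192·0.75 = 0.33400; posterior = 0.569.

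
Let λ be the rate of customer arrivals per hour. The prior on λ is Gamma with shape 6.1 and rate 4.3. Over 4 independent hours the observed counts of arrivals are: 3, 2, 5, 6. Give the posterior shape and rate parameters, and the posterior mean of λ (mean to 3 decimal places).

The Poisson likelihood adds the total count to the shape and the number of exposure periods to the rate. Here ∑xᵢ = 16 and n = 4, so shape 6.1→22.1 and rate 4.3→8.3.
E[λ | data] = 22.1/8.3 = 2.663.

Posterior: Gamma(shape=22.1, rate=8.3); mean ≈ 2.663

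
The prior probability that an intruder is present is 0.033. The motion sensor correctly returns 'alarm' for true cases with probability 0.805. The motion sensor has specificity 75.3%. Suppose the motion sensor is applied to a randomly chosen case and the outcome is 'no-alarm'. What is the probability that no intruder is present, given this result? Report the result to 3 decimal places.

P(¬H | E) ≈ 0.991

Let H be the event that an intruder is present. P(H) = 0.033, so P(¬H) = 0.967. With E the 'no-alarm' result, P(E|H) = 0.195 and P(E|¬H) = 0.753.
P(E) = 0.195·0.033 + 0.753·0.967 = 0.0064350 + 0.72815 = 0.73459.
By Bayes' theorem, P(H|E) = 0.0064350 / 0.73459 = 0.009. Hence P(¬H|E) = 1 − 0.009 = 0.991.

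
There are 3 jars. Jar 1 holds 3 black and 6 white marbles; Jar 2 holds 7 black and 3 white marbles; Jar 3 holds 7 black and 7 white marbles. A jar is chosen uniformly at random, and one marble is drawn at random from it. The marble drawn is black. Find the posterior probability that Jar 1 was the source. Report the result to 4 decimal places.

Tabulate prior·likelihood by source: [1] prior 0.333333, lik 0.3333, product 0.1111; [2] prior 0.333333, lik 0.7, product 0.2333; [3] prior 0.333333, lik 0.5, product 0.1667.
Normalizing constant = 0.51111; the posterior for Jar 1 is its product over the sum, 0.1111/0.51111 = 0.2174.

Posterior probability ≈ 0.2174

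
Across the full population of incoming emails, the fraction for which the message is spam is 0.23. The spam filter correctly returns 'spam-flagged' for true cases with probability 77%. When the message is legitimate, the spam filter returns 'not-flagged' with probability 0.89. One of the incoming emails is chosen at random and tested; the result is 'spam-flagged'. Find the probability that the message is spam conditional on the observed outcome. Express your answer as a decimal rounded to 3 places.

P(H | E) ≈ 0.676

Write H for 'the message is spam'. Prior odds H:¬H = 0.23/0.77 = 0.29870. For the 'spam-flagged' outcome, the likelihood ratio is 0.77/0.11 = 7.0000.
Posterior odds = 0.29870 × 7.0000 = 2.0909, so P(H|E) = 2.0909/(1+2.0909) = 0.676.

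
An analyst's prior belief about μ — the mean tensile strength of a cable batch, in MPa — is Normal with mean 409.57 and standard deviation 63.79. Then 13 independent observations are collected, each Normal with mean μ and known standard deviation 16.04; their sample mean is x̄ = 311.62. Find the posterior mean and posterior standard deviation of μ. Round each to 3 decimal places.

Posterior mean ≈ 312.094; posterior SD ≈ 4.438

With known σ, the Normal prior is conjugate. Weight on the data is w = (n/σ²)/(n/σ² + 1/τ₀²) = 0.0505283/(0.0505283+0.00024575) = 0.99516.
Posterior mean = w·x̄ + (1−w)·μ₀ = 0.99516·311.62 + 0.0048401·409.57 = 312.094. Posterior variance = 1/(0.0505283+0.00024575) = 19.6951, so SD = 4.438.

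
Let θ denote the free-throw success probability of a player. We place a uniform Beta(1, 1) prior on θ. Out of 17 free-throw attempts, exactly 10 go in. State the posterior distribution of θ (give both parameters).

The binomial likelihood is conjugate to the Beta prior: with 10 successes and 7 failures, the posterior is Beta(1+10, 1+7) = Beta(11, 8).

Posterior: Beta(11, 8)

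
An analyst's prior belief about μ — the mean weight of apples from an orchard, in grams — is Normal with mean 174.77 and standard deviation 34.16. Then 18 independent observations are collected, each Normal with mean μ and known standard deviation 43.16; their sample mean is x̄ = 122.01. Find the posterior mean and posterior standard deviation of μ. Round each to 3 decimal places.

Posterior mean ≈ 126.308; posterior SD ≈ 9.750

With known σ, the Normal prior is conjugate. Weight on the data is w = (n/σ²)/(n/σ² + 1/τ₀²) = 0.00966295/(0.00966295+0.00085697) = 0.91854.
Posterior mean = w·x̄ + (1−w)·μ₀ = 0.91854·122.01 + 0.081461·174.77 = 126.308. Posterior variance = 1/(0.00966295+0.00085697) = 95.0578, so SD = 9.750.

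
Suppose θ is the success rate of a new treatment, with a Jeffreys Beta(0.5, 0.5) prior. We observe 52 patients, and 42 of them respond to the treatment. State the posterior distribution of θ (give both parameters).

The binomial likelihood is conjugate to the Beta prior: with 42 successes and 10 failures, the posterior is Beta(0.5+42, 0.5+10) = Beta(42.5, 10.5).

Posterior: Beta(42.5, 10.5)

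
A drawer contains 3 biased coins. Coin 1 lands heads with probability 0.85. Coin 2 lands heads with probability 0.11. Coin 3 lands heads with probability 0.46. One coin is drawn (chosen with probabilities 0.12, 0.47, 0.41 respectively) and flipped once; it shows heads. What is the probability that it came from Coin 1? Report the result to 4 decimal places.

Posterior probability ≈ 0.2980

Tabulate prior·likelihood by source: [1] prior 0.12, lik 0.85, product 0.1020; [2] prior 0.47, lik 0.11, product 0.05170; [3] prior 0.41, lik 0.46, product 0.1886.
Normalizing constant = 0.34230; the posterior for Coin 1 is its product over the sum, 0.1020/0.34230 = 0.2980.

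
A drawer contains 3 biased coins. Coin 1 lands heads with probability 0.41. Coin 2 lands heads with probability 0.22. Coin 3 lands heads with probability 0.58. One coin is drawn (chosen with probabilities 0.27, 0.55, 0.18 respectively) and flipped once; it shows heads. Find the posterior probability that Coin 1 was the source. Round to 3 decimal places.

P(heads|C1) = 0.41; P(heads|C2) = 0.22; P(heads|C3) = 0.58.
Prior × likelihood for each source: 0.27·0.41=0.1107, 0.55·0.22=0.1210, 0.18·0.58=0.1044. Summing gives P(heads) = 0.33610.
P(Coin 1 | heads) = 0.1107 / 0.33610 = 0.329.

Posterior probability ≈ 0.329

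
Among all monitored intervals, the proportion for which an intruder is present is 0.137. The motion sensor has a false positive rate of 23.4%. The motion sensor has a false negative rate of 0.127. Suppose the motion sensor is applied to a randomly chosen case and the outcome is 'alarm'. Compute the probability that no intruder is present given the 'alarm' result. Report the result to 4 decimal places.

Write H for 'an intruder is present'. Prior odds H:¬H = 0.137/0.863 = 0.15875. For the 'alarm' outcome, the likelihood ratio is 0.873/0.234 = 3.7308.
Posterior odds = 0.15875 × 3.7308 = 0.59225, so P(H|E) = 0.59225/(1+0.59225) = 0.3720. Then P(¬H|E) = 1 − 0.3720 = 0.6280.

P(¬H | E) ≈ 0.6280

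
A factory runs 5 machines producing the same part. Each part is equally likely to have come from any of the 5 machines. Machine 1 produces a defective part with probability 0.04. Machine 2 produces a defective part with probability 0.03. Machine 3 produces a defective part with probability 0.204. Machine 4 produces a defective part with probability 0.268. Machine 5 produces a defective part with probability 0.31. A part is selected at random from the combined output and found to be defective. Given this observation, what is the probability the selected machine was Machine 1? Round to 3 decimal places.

P(defective|M1) = 0.04; P(defective|M2) = 0.03; P(defective|M3) = 0.204; P(defective|M4) = 0.268; P(defective|M5) = 0.31.
Prior × likelihood for each source: 0.2·0.04=0.008000, 0.2·0.03=0.006000, 0.2·0.204=0.04080, 0.2·0.268=0.05360, 0.2·0.31=0.06200. Summing gives P(defective) = 0.17040.
P(Machine 1 | defective) = 0.008000 / 0.17040 = 0.047.

Posterior probability ≈ 0.047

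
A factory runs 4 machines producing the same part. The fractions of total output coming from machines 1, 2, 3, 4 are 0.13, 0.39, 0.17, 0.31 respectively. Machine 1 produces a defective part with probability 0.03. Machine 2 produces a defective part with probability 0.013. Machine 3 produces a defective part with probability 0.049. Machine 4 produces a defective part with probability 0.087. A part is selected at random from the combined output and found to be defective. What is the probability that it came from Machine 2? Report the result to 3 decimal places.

Posterior probability ≈ 0.115

Tabulate prior·likelihood by source: [1] prior 0.13, lik 0.03, product 0.003900; [2] prior 0.39, lik 0.013, product 0.005070; [3] prior 0.17, lik 0.049, product 0.008330; [4] prior 0.31, lik 0.087, product 0.02697.
Normalizing constant = 0.044270; the posterior for Machine 2 is its product over the sum, 0.005070/0.044270 = 0.115.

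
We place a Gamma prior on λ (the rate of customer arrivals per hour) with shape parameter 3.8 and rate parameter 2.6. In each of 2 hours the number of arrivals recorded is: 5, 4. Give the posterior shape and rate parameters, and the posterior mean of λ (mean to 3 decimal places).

Posterior: Gamma(shape=12.8, rate=4.6); mean ≈ 2.783

Total count ∑xᵢ = 9 over n = 2 hours.
Gamma is conjugate to the Poisson likelihood: posterior is Gamma(shape = 3.8+9 = 12.8, rate = 2.6+2 = 4.6).
Posterior mean = shape/rate = 12.8/4.6 = 2.783.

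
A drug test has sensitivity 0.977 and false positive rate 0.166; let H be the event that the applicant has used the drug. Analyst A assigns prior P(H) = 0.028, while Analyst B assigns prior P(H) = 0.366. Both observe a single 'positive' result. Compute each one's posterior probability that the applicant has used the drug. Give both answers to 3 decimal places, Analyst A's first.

Analyst A: 0.145; Analyst B: 0.773

The likelihood ratio for a 'positive' result is 0.977/0.166 = 5.8855.
Analyst A: prior odds 0.028/0.972 = 0.028807; posterior odds 0.16954; posterior probability 0.145.
Analyst B: prior odds 0.366/0.634 = 0.57729; posterior odds 3.3976; posterior probability 0.773.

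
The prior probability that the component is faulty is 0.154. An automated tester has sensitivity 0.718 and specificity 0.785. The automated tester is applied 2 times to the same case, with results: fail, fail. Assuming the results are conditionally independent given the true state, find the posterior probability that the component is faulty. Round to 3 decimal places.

Posterior P(H) ≈ 0.670

Let H be the event that the component is faulty; start with P(H) = 0.154. P('fail'|H) = 0.718, P('fail'|¬H) = 0.215.
Update on result 1 ('fail'): P(H) ← 0.718·0.1540 / (0.718·0.1540 + 0.215·0.8460) = 0.11057/0.29246 = 0.3781.
Update on result 2 ('fail'): P(H) ← 0.718·0.3781 / (0.718·0.3781 + 0.215·0.6219) = 0.27146/0.40517 = 0.6700.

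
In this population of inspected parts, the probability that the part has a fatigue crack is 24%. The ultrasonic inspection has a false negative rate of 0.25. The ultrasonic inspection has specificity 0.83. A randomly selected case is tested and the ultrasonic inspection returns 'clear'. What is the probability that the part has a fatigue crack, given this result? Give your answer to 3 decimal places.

P(H | E) ≈ 0.087

Write H for 'the part has a fatigue crack'. Prior odds H:¬H = 0.24/0.76 = 0.31579. For the 'clear' outcome, the likelihood ratio is 0.25/0.83 = 0.30120.
Posterior odds = 0.31579 × 0.30120 = 0.095117, so P(H|E) = 0.095117/(1+0.095117) = 0.087.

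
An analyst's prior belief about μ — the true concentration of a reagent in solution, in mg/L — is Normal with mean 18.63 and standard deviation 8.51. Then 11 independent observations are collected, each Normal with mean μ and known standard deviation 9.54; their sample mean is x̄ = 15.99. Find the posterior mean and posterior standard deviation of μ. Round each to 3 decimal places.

With known σ, the Normal prior is conjugate. Weight on the data is w = (n/σ²)/(n/σ² + 1/τ₀²) = 0.120864/(0.120864+0.0138083) = 0.89747.
Posterior mean = w·x̄ + (1−w)·μ₀ = 0.89747·15.99 + 0.10253·18.63 = 16.261. Posterior variance = 1/(0.120864+0.0138083) = 7.42545, so SD = 2.725.

Posterior mean ≈ 16.261; posterior SD ≈ 2.725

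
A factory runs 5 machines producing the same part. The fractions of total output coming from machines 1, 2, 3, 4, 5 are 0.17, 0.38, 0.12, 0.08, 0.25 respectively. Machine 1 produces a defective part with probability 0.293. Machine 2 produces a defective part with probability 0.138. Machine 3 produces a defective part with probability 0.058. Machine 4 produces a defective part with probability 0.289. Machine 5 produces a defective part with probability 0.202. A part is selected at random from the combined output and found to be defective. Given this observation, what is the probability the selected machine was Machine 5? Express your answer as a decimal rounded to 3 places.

Tabulate prior·likelihood by source: [1] prior 0.17, lik 0.293, product 0.04981; [2] prior 0.38, lik 0.138, product 0.05244; [3] prior 0.12, lik 0.058, product 0.006960; [4] prior 0.08, lik 0.289, product 0.02312; [5] prior 0.25, lik 0.202, product 0.05050.
Normalizing constant = 0.18283; the posterior for Machine 5 is its product over the sum, 0.05050/0.18283 = 0.276.

Posterior probability ≈ 0.276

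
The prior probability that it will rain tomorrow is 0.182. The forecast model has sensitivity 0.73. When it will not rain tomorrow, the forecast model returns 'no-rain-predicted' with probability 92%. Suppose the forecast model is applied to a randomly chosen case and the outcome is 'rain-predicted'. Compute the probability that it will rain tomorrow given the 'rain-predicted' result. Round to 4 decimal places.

P(H | E) ≈ 0.6700

Let H be the event that it will rain tomorrow. P(H) = 0.182, so P(¬H) = 0.818. With E the 'rain-predicted' result, P(E|H) = 0.73 and P(E|¬H) = 0.08.
P(E) = 0.73·0.182 + 0.08·0.818 = 0.13286 + 0.065440 = 0.19830.
By Bayes' theorem, P(H|E) = 0.13286 / 0.19830 = 0.6700.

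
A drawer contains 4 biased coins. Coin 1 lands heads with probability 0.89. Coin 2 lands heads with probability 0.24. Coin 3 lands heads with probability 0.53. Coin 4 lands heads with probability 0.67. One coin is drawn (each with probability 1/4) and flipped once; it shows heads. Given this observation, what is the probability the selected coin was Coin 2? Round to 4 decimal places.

Tabulate prior·likelihood by source: [1] prior 0.25, lik 0.89, product 0.2225; [2] prior 0.25, lik 0.24, product 0.06000; [3] prior 0.25, lik 0.53, product 0.1325; [4] prior 0.25, lik 0.67, product 0.1675.
Normalizing constant = 0.58250; the posterior for Coin 2 is its product over the sum, 0.06000/0.58250 = 0.1030.

Posterior probability ≈ 0.1030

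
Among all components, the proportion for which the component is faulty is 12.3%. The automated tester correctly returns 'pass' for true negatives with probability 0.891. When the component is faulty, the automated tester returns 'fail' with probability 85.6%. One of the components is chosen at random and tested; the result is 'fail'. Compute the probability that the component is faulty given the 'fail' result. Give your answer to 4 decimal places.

P(H | E) ≈ 0.5241

Let H be the event that the component is faulty. P(H) = 0.123, so P(¬H) = 0.877. With E the 'fail' result, P(E|H) = 0.856 and P(E|¬H) = 0.109.
P(E) = 0.856·0.123 + 0.109·0.877 = 0.10529 + 0.095593 = 0.20088.
By Bayes' theorem, P(H|E) = 0.10529 / 0.20088 = 0.5241.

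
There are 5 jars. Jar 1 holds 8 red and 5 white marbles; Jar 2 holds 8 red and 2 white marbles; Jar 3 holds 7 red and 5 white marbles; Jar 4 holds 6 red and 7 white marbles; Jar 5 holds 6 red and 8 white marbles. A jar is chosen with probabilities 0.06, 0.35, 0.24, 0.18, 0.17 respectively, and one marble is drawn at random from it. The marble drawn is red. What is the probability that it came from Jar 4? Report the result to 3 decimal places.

Tabulate prior·likelihood by source: [1] prior 0.06, lik 0.6154, product 0.03692; [2] prior 0.35, lik 0.8, product 0.2800; [3] prior 0.24, lik 0.5833, product 0.1400; [4] prior 0.18, lik 0.4615, product 0.08308; [5] prior 0.17, lik 0.4286, product 0.07286.
Normalizing constant = 0.61286; the posterior for Jar 4 is its product over the sum, 0.08308/0.61286 = 0.136.

Posterior probability ≈ 0.136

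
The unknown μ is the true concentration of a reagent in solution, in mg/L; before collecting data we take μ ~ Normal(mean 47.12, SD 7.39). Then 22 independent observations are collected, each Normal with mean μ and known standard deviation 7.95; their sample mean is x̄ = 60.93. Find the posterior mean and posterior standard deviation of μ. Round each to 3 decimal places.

Posterior mean ≈ 60.240; posterior SD ≈ 1.652

Prior precision 1/τ₀² = 1/7.39² = 0.0183110; data precision n/σ² = 22/7.95² = 0.348087.
Posterior precision = 0.0183110 + 0.348087 = 0.366398, giving posterior SD = 1/√0.366398 = 1.652.
Posterior mean = (0.0183110·47.12 + 0.348087·60.93) / 0.366398 = 60.240.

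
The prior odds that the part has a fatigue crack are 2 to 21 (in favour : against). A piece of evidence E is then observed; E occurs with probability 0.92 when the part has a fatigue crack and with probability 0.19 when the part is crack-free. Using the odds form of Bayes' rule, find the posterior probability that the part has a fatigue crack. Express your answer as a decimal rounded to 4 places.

Prior odds = 2/21 = 0.095238.
Likelihood ratio for E = 0.92/0.19 = 4.8421.
Posterior odds = prior odds × LR = 0.46115.
Posterior probability = odds/(1+odds) = 0.46115/1.4612 = 0.3156.

Posterior probability ≈ 0.3156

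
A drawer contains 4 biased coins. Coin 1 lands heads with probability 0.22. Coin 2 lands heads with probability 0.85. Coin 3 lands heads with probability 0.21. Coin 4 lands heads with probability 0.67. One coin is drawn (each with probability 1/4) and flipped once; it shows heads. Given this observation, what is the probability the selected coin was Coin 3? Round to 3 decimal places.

Posterior probability ≈ 0.108

P(heads|C1) = 0.22; P(heads|C2) = 0.85; P(heads|C3) = 0.21; P(heads|C4) = 0.67.
Prior × likelihood for each source: 0.25·0.22=0.05500, 0.25·0.85=0.2125, 0.25·0.21=0.05250, 0.25·0.67=0.1675. Summing gives P(heads) = 0.48750.
P(Coin 3 | heads) = 0.05250 / 0.48750 = 0.108.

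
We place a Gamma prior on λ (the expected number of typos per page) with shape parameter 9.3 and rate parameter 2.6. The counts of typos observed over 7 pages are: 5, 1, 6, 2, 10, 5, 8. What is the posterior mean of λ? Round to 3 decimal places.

Posterior mean ≈ 4.823

Total count ∑xᵢ = 37 over n = 7 pages.
Gamma is conjugate to the Poisson likelihood: posterior is Gamma(shape = 9.3+37 = 46.3, rate = 2.6+7 = 9.6).
E[λ | data] = 46.3/9.6 = 4.823.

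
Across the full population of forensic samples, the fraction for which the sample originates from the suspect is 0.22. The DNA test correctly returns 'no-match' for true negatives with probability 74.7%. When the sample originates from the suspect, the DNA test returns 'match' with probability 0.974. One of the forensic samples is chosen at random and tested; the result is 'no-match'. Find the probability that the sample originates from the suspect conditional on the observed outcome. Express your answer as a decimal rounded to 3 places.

Let H be the event that the sample originates from the suspect. P(H) = 0.22, so P(¬H) = 0.78. With E the 'no-match' result, P(E|H) = 0.026 and P(E|¬H) = 0.747.
P(E) = 0.026·0.22 + 0.747·0.78 = 0.0057200 + 0.58266 = 0.58838.
By Bayes' theorem, P(H|E) = 0.0057200 / 0.58838 = 0.010.

P(H | E) ≈ 0.010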